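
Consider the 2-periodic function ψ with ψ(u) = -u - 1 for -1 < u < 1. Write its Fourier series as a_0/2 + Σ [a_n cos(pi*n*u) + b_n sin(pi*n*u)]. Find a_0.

a_0 = ∫_{-1}^{1} ψ(u) du = -2.

-2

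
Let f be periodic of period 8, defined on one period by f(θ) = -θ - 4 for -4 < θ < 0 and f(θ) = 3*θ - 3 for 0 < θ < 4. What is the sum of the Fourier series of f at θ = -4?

9/2

θ = -4 differs from θ = 4 by -1 full period(s), and the series is 8-periodic.
At θ = 4 the one-sided limits are f(4^-) = 9 and f(4^+) = 0.
By Dirichlet's theorem the series converges to their average, [(9) + (0)]/2 = 9/2.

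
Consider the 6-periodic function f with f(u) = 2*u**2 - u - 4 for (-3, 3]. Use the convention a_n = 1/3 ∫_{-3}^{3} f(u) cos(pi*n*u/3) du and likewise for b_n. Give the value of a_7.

-72/(49*pi**2)

a_7 = 1/3 ∫_{-3}^{3} f(u) cos(7*pi*u/3) du.
Integrating by parts twice (tabular method), an antiderivative of (2*u**2 - u - 4) cos(7*pi*u/3) is 6*u**2*sin(7*pi*u/3)/(7*pi) - 3*u*sin(7*pi*u/3)/(7*pi) + 36*u*cos(7*pi*u/3)/(49*pi**2) - 12*sin(7*pi*u/3)/(7*pi) - 108*sin(7*pi*u/3)/(343*pi**3) - 9*cos(7*pi*u/3)/(49*pi**2); evaluating from -3 to 3: ∫_{-3}^{3} (2*u**2 - u - 4) cos(7*pi*u/3) du = (-99/(49*pi**2)) - (117/(49*pi**2)) = -216/(49*pi**2).
Hence a_7 = (1/3)·(-216/(49*pi**2)) = -72/(49*pi**2).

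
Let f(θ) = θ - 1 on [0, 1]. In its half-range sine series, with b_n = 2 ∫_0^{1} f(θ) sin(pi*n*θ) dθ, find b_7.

b_7 = 2 ∫_0^{1} (θ - 1) sin(7*pi*θ) dθ.
Integrating by parts (boundary term plus one more integral), an antiderivative of (θ - 1) sin(7*pi*θ) is -θ*cos(7*pi*θ)/(7*pi) + sin(7*pi*θ)/(49*pi**2) + cos(7*pi*θ)/(7*pi); evaluating from 0 to 1: ∫_{0}^{1} (θ - 1) sin(7*pi*θ) dθ = (0) - (1/(7*pi)) = -1/(7*pi).
Hence b_7 = 2·(-1/(7*pi)) = -2/(7*pi).

-2/(7*pi)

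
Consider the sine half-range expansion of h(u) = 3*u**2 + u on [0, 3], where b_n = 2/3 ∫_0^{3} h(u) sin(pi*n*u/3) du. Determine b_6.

-10/pi

b_6 = 2/3 ∫_0^{3} (3*u**2 + u) sin(2*pi*u) du.
Integrating by parts twice (tabular method), an antiderivative of (3*u**2 + u) sin(2*pi*u) is -3*u**2*cos(2*pi*u)/(2*pi) + 3*u*sin(2*pi*u)/(2*pi**2) - u*cos(2*pi*u)/(2*pi) + sin(2*pi*u)/(4*pi**2) + 3*cos(2*pi*u)/(4*pi**3); evaluating from 0 to 3: ∫_{0}^{3} (3*u**2 + u) sin(2*pi*u) du = (-15/pi + 3/(4*pi**3)) - (3/(4*pi**3)) = -15/pi.
Hence b_6 = (2/3)·(-15/pi) = -10/pi.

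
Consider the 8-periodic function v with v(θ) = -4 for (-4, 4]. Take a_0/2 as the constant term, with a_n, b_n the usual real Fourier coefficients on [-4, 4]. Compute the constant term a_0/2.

a_0 = 1/4 ∫_{-4}^{4} v(θ) dθ = 1/4 · (-32) = -8.
So the constant term a_0/2 = -4.

-4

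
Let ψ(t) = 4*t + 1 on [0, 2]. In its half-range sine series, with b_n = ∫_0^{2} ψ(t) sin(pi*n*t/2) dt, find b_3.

20/(3*pi)

b_3 = ∫_0^{2} (4*t + 1) sin(3*pi*t/2) dt.
Integrating by parts (boundary term plus one more integral), an antiderivative of (4*t + 1) sin(3*pi*t/2) is -8*t*cos(3*pi*t/2)/(3*pi) + 16*sin(3*pi*t/2)/(9*pi**2) - 2*cos(3*pi*t/2)/(3*pi); evaluating from 0 to 2: ∫_{0}^{2} (4*t + 1) sin(3*pi*t/2) dt = (6/pi) - (-2/(3*pi)) = 20/(3*pi).
Hence b_3 = 20/(3*pi).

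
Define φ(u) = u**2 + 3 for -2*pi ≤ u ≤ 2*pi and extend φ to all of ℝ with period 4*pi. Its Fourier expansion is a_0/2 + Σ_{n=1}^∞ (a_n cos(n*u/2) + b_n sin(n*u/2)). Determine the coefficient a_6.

a_6 = (1/(2*pi)) ∫_{-2*pi}^{2*pi} φ(u) cos(3*u) du.
φ is even and cos(3*u) is even, so the integrand is even and a_6 = 1/pi ∫_0^{2*pi} φ(u) cos(3*u) du.
Integrating by parts twice (tabular method), an antiderivative of (u**2 + 3) cos(3*u) is u**2*sin(3*u)/3 + 2*u*cos(3*u)/9 + 25*sin(3*u)/27; evaluating from 0 to 2*pi: ∫_{0}^{2*pi} (u**2 + 3) cos(3*u) du = (4*pi/9) - (0) = 4*pi/9.
Hence a_6 = (1/pi)·(4*pi/9) = 4/9.

4/9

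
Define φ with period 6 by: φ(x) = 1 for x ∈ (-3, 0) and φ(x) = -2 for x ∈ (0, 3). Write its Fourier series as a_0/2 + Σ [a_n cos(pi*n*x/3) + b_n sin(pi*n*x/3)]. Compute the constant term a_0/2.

a_0 = 1/3 ∫_{-3}^{3} φ(x) dx = 1/3 · (-3) = -1.
So the constant term a_0/2 = -1/2.

-1/2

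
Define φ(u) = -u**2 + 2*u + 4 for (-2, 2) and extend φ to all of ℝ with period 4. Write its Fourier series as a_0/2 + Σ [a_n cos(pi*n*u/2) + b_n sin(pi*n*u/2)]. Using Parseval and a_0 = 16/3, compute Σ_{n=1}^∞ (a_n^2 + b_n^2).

608/45

Parseval: a_0^2/2 + Σ_{n≥1} (a_n^2+b_n^2) = 1/2 ∫_{-2}^{2} φ(u)^2 du = 416/15.
Subtract a_0^2/2 = 128/9: Σ (a_n^2+b_n^2) = 608/45.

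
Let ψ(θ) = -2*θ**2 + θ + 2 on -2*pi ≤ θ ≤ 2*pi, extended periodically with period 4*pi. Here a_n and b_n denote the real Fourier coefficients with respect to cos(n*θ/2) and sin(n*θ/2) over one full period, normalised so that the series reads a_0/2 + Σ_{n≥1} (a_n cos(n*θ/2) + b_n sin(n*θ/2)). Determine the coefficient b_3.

4/3

b_3 = (1/(2*pi)) ∫_{-2*pi}^{2*pi} ψ(θ) sin(3*θ/2) dθ.
Integrating by parts twice (tabular method), an antiderivative of (-2*θ**2 + θ + 2) sin(3*θ/2) is 4*θ**2*cos(3*θ/2)/3 - 16*θ*sin(3*θ/2)/9 - 2*θ*cos(3*θ/2)/3 + 4*sin(3*θ/2)/9 - 68*cos(3*θ/2)/27; evaluating from -2*pi to 2*pi: ∫_{-2*pi}^{2*pi} (-2*θ**2 + θ + 2) sin(3*θ/2) dθ = (-16*pi**2/3 + 68/27 + 4*pi/3) - (-16*pi**2/3 - 4*pi/3 + 68/27) = 8*pi/3.
Hence b_3 = (1/(2*pi))·(8*pi/3) = 4/3.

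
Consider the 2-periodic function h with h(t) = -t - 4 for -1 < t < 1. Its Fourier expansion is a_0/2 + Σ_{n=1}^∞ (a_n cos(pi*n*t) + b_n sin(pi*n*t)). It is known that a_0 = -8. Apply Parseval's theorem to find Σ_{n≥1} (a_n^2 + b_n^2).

Parseval: a_0^2/2 + Σ_{n≥1} (a_n^2+b_n^2) = ∫_{-1}^{1} h(t)^2 dt = 98/3.
Subtract a_0^2/2 = 32: Σ (a_n^2+b_n^2) = 2/3.

2/3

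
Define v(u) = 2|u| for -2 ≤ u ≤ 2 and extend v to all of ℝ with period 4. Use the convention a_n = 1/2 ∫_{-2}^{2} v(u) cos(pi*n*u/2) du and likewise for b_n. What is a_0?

a_0 = 1/2 ∫_{-2}^{2} v(u) du = 1/2 · (8) = 4.

4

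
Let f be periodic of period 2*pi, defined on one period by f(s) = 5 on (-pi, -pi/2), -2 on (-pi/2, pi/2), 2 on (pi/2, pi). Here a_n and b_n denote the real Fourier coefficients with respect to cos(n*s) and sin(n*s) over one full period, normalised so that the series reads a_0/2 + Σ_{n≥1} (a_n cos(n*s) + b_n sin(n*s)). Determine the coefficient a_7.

a_7 = 1/pi ∫_{-pi}^{pi} f(s) cos(7*s) ds.
Split the integral at the breakpoints.
Directly, an antiderivative of (5) cos(7*s) is 5*sin(7*s)/7; evaluating from -pi to -pi/2: ∫_{-pi}^{-pi/2} (5) cos(7*s) ds = (5/7) - (0) = 5/7.
Directly, an antiderivative of (-2) cos(7*s) is -2*sin(7*s)/7; evaluating from -pi/2 to pi/2: ∫_{-pi/2}^{pi/2} (-2) cos(7*s) ds = (2/7) - (-2/7) = 4/7.
Directly, an antiderivative of (2) cos(7*s) is 2*sin(7*s)/7; evaluating from pi/2 to pi: ∫_{pi/2}^{pi} (2) cos(7*s) ds = (0) - (-2/7) = 2/7.
Summing the pieces and multiplying by (1/pi) gives a_7 = 11/(7*pi).

11/(7*pi)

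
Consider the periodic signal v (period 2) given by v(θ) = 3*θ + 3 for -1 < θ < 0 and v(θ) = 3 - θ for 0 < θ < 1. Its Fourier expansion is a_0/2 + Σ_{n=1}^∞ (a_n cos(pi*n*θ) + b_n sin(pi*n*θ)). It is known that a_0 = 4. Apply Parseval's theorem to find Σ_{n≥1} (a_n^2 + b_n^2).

4/3

Parseval: a_0^2/2 + Σ_{n≥1} (a_n^2+b_n^2) = ∫_{-1}^{1} v(θ)^2 dθ = 28/3.
Subtract a_0^2/2 = 8: Σ (a_n^2+b_n^2) = 4/3.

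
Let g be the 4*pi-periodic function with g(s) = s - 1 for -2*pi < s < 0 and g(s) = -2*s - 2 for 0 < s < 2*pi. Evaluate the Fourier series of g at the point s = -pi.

-pi - 1

g is continuous at s = -pi with value -pi - 1, so the series converges to -pi - 1 there.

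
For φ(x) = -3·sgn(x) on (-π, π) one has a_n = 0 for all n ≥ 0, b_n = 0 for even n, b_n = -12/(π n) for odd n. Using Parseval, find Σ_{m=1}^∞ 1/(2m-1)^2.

pi**2/8

Parseval: Σ b_n^2 = (1/π) ∫_{-π}^{π} φ(x)^2 dx = 18.
Only odd n contribute, with b_n^2 = 144/(π^2 n^2), so Σ_{m≥1} 1/(2m-1)^2 = π^2·(18)/144 = pi**2/8.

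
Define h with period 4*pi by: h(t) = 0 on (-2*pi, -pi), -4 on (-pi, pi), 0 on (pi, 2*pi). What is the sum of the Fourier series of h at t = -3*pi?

t = -3*pi differs from t = pi by -1 full period(s), and the series is 4*pi-periodic.
At t = pi the one-sided limits are h(pi^-) = -4 and h(pi^+) = 0.
By Dirichlet's theorem the series converges to their average, [(-4) + (0)]/2 = -2.

-2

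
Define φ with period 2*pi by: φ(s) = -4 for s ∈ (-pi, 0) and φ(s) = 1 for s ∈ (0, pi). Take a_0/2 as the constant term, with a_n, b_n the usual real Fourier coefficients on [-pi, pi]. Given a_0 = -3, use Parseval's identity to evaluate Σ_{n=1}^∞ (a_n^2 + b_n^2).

Parseval: a_0^2/2 + Σ_{n≥1} (a_n^2+b_n^2) = 1/pi ∫_{-pi}^{pi} φ(s)^2 ds = 17.
Subtract a_0^2/2 = 9/2: Σ (a_n^2+b_n^2) = 25/2.

25/2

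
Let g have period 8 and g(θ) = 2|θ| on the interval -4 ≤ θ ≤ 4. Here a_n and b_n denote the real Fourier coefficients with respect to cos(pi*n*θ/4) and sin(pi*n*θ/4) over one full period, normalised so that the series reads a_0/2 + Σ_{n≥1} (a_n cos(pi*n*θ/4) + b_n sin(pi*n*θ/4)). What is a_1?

a_1 = 1/4 ∫_{-4}^{4} g(θ) cos(pi*θ/4) dθ.
g is even and cos(pi*θ/4) is even, so the integrand is even and a_1 = 1/2 ∫_0^{4} g(θ) cos(pi*θ/4) dθ.
Integrating by parts (boundary term plus one more integral), an antiderivative of (2*θ) cos(pi*θ/4) is 8*θ*sin(pi*θ/4)/pi + 32*cos(pi*θ/4)/pi**2; evaluating from 0 to 4: ∫_{0}^{4} (2*θ) cos(pi*θ/4) dθ = (-32/pi**2) - (32/pi**2) = -64/pi**2.
Hence a_1 = (1/2)·(-64/pi**2) = -32/pi**2.

-32/pi**2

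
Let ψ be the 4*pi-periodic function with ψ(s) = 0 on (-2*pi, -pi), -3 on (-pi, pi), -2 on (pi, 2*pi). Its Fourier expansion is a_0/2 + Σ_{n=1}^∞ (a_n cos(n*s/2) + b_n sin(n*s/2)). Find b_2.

b_2 = (1/(2*pi)) ∫_{-2*pi}^{2*pi} ψ(s) sin(s) ds.
Split the integral at the breakpoints.
∫_{-2*pi}^{-pi} (0) sin(s) ds = 0.
Directly, an antiderivative of (-3) sin(s) is 3*cos(s); evaluating from -pi to pi: ∫_{-pi}^{pi} (-3) sin(s) ds = (-3) - (-3) = 0.
Directly, an antiderivative of (-2) sin(s) is 2*cos(s); evaluating from pi to 2*pi: ∫_{pi}^{2*pi} (-2) sin(s) ds = (2) - (-2) = 4.
Summing the pieces and multiplying by (1/(2*pi)) gives b_2 = 2/pi.

2/pi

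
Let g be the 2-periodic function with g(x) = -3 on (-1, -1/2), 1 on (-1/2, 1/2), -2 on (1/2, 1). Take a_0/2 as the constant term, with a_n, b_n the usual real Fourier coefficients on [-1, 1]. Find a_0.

-3/2

a_0 = ∫_{-1}^{1} g(x) dx = -3/2.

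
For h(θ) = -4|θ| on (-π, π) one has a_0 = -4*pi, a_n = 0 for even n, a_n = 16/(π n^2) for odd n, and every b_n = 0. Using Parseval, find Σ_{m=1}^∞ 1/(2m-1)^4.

pi**4/96

Parseval: a_0^2/2 + Σ a_n^2 = (1/π) ∫_{-π}^{π} h(θ)^2 dθ = 32*pi**2/3.
Subtract a_0^2/2 = 8*pi**2: Σ a_n^2 = 8*pi**2/3.
Only odd n contribute, with a_n^2 = 256/(π^2 n^4), so Σ_{m≥1} 1/(2m-1)^4 = π^2·(8*pi**2/3)/256 = pi**4/96.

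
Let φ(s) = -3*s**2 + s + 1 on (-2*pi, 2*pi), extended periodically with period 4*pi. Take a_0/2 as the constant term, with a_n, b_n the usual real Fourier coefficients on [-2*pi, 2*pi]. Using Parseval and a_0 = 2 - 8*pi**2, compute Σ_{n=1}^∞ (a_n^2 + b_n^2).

Parseval: a_0^2/2 + Σ_{n≥1} (a_n^2+b_n^2) = (1/(2*pi)) ∫_{-2*pi}^{2*pi} φ(s)^2 ds = -40*pi**2/3 + 2 + 288*pi**4/5.
Subtract a_0^2/2 = 2*(1 - 4*pi**2)**2: Σ (a_n^2+b_n^2) = 8*pi**2*(5 + 48*pi**2)/15.

8*pi**2*(5 + 48*pi**2)/15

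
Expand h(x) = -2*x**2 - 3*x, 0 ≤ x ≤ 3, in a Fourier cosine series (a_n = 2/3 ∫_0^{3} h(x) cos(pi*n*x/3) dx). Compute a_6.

-2/pi**2

a_6 = 2/3 ∫_0^{3} (-2*x**2 - 3*x) cos(2*pi*x) dx.
Integrating by parts twice (tabular method), an antiderivative of (-2*x**2 - 3*x) cos(2*pi*x) is -x**2*sin(2*pi*x)/pi - 3*x*sin(2*pi*x)/(2*pi) - x*cos(2*pi*x)/pi**2 + sin(2*pi*x)/(2*pi**3) - 3*cos(2*pi*x)/(4*pi**2); evaluating from 0 to 3: ∫_{0}^{3} (-2*x**2 - 3*x) cos(2*pi*x) dx = (-15/(4*pi**2)) - (-3/(4*pi**2)) = -3/pi**2.
Hence a_6 = (2/3)·(-3/pi**2) = -2/pi**2.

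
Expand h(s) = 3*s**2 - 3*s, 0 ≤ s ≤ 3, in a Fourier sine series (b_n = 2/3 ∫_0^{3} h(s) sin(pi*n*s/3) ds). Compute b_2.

-18/pi

b_2 = 2/3 ∫_0^{3} (3*s**2 - 3*s) sin(2*pi*s/3) ds.
Integrating by parts twice (tabular method), an antiderivative of (3*s**2 - 3*s) sin(2*pi*s/3) is -9*s**2*cos(2*pi*s/3)/(2*pi) + 27*s*sin(2*pi*s/3)/(2*pi**2) + 9*s*cos(2*pi*s/3)/(2*pi) - 27*sin(2*pi*s/3)/(4*pi**2) + 81*cos(2*pi*s/3)/(4*pi**3); evaluating from 0 to 3: ∫_{0}^{3} (3*s**2 - 3*s) sin(2*pi*s/3) ds = (-27/pi + 81/(4*pi**3)) - (81/(4*pi**3)) = -27/pi.
Hence b_2 = (2/3)·(-27/pi) = -18/pi.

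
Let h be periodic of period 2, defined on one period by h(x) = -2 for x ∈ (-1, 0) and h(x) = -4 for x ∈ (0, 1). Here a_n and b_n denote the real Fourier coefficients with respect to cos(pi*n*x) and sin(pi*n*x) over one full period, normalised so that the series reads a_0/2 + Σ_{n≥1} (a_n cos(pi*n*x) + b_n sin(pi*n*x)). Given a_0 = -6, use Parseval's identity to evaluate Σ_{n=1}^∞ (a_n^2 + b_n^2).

2

Parseval: a_0^2/2 + Σ_{n≥1} (a_n^2+b_n^2) = ∫_{-1}^{1} h(x)^2 dx = 20.
Subtract a_0^2/2 = 18: Σ (a_n^2+b_n^2) = 2.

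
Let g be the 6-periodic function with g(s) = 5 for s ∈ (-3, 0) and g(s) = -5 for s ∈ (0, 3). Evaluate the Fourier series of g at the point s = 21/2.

s = 21/2 differs from s = -3/2 by 2 full period(s), and the series is 6-periodic.
g is continuous at s = -3/2 with value 5, so the series converges to 5 there.

5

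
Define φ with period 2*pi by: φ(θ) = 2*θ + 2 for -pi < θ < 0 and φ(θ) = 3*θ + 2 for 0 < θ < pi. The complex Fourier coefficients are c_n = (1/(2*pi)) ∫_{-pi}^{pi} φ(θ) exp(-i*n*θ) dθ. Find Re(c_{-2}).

Since φ is real-valued, Re(c_{-2}) = (1/(2*pi)) ∫_{-pi}^{pi} φ(θ) cos(-2*θ) dθ = a_{2}/2.
Split the integral at the breakpoints.
Integrating by parts (boundary term plus one more integral), an antiderivative of (2*θ + 2) cos(-2*θ) is θ*sin(2*θ) + sin(2*θ) + cos(2*θ)/2; evaluating from -pi to 0: ∫_{-pi}^{0} (2*θ + 2) cos(-2*θ) dθ = (1/2) - (1/2) = 0.
Integrating by parts (boundary term plus one more integral), an antiderivative of (3*θ + 2) cos(-2*θ) is 3*θ*sin(2*θ)/2 + sin(2*θ) + 3*cos(2*θ)/4; evaluating from 0 to pi: ∫_{0}^{pi} (3*θ + 2) cos(-2*θ) dθ = (3/4) - (3/4) = 0.
So ∫_{-pi}^{pi} φ(θ) cos(-2*θ) dθ = 0.
Hence Re(c_{-2}) = (1/(2*pi))·(0) = 0.

0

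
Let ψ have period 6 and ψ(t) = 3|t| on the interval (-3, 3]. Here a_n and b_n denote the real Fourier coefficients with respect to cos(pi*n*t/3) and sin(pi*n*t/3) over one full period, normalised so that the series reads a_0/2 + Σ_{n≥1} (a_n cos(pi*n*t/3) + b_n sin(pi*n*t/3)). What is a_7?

-36/(49*pi**2)

a_7 = 1/3 ∫_{-3}^{3} ψ(t) cos(7*pi*t/3) dt.
ψ is even and cos(7*pi*t/3) is even, so the integrand is even and a_7 = 2/3 ∫_0^{3} ψ(t) cos(7*pi*t/3) dt.
Integrating by parts (boundary term plus one more integral), an antiderivative of (3*t) cos(7*pi*t/3) is 9*t*sin(7*pi*t/3)/(7*pi) + 27*cos(7*pi*t/3)/(49*pi**2); evaluating from 0 to 3: ∫_{0}^{3} (3*t) cos(7*pi*t/3) dt = (-27/(49*pi**2)) - (27/(49*pi**2)) = -54/(49*pi**2).
Hence a_7 = (2/3)·(-54/(49*pi**2)) = -36/(49*pi**2).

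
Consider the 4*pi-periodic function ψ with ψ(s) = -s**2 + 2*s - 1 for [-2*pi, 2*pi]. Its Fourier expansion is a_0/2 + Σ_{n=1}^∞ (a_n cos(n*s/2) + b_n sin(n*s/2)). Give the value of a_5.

16/25

a_5 = (1/(2*pi)) ∫_{-2*pi}^{2*pi} ψ(s) cos(5*s/2) ds.
Integrating by parts twice (tabular method), an antiderivative of (-s**2 + 2*s - 1) cos(5*s/2) is -2*s**2*sin(5*s/2)/5 + 4*s*sin(5*s/2)/5 - 8*s*cos(5*s/2)/25 - 34*sin(5*s/2)/125 + 8*cos(5*s/2)/25; evaluating from -2*pi to 2*pi: ∫_{-2*pi}^{2*pi} (-s**2 + 2*s - 1) cos(5*s/2) ds = (-8/25 + 16*pi/25) - (-16*pi/25 - 8/25) = 32*pi/25.
Hence a_5 = (1/(2*pi))·(32*pi/25) = 16/25.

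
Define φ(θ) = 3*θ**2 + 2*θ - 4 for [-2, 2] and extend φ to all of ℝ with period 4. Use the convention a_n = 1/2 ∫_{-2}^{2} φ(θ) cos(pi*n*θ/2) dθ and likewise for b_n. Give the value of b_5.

b_5 = 1/2 ∫_{-2}^{2} φ(θ) sin(5*pi*θ/2) dθ.
Integrating by parts twice (tabular method), an antiderivative of (3*θ**2 + 2*θ - 4) sin(5*pi*θ/2) is -6*θ**2*cos(5*pi*θ/2)/(5*pi) + 24*θ*sin(5*pi*θ/2)/(25*pi**2) - 4*θ*cos(5*pi*θ/2)/(5*pi) + 8*sin(5*pi*θ/2)/(25*pi**2) + 48*cos(5*pi*θ/2)/(125*pi**3) + 8*cos(5*pi*θ/2)/(5*pi); evaluating from -2 to 2: ∫_{-2}^{2} (3*θ**2 + 2*θ - 4) sin(5*pi*θ/2) dθ = (24*(-2 + 25*pi**2)/(125*pi**3)) - (8*(-6 + 25*pi**2)/(125*pi**3)) = 16/(5*pi).
Hence b_5 = (1/2)·(16/(5*pi)) = 8/(5*pi).

8/(5*pi)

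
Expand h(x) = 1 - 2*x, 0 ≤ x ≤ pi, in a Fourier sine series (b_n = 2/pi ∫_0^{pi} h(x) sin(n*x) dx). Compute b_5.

4*(1 - pi)/(5*pi)

b_5 = 2/pi ∫_0^{pi} (1 - 2*x) sin(5*x) dx.
Integrating by parts (boundary term plus one more integral), an antiderivative of (1 - 2*x) sin(5*x) is 2*x*cos(5*x)/5 - 2*sin(5*x)/25 - cos(5*x)/5; evaluating from 0 to pi: ∫_{0}^{pi} (1 - 2*x) sin(5*x) dx = (1/5 - 2*pi/5) - (-1/5) = 2/5 - 2*pi/5.
Hence b_5 = (2/pi)·(2/5 - 2*pi/5) = 4*(1 - pi)/(5*pi).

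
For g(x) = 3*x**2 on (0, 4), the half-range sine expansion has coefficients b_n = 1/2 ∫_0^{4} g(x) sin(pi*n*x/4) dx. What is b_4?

-24/pi

b_4 = 1/2 ∫_0^{4} (3*x**2) sin(pi*x) dx.
Integrating by parts twice (tabular method), an antiderivative of (3*x**2) sin(pi*x) is -3*x**2*cos(pi*x)/pi + 6*x*sin(pi*x)/pi**2 + 6*cos(pi*x)/pi**3; evaluating from 0 to 4: ∫_{0}^{4} (3*x**2) sin(pi*x) dx = (-48/pi + 6/pi**3) - (6/pi**3) = -48/pi.
Hence b_4 = (1/2)·(-48/pi) = -24/pi.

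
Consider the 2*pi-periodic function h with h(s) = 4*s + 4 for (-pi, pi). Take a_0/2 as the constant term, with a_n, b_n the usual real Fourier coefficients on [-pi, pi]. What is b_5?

8/5

b_5 = 1/pi ∫_{-pi}^{pi} h(s) sin(5*s) ds.
Integrating by parts (boundary term plus one more integral), an antiderivative of (4*s + 4) sin(5*s) is -4*s*cos(5*s)/5 + 4*sin(5*s)/25 - 4*cos(5*s)/5; evaluating from -pi to pi: ∫_{-pi}^{pi} (4*s + 4) sin(5*s) ds = (4/5 + 4*pi/5) - (4/5 - 4*pi/5) = 8*pi/5.
Hence b_5 = (1/pi)·(8*pi/5) = 8/5.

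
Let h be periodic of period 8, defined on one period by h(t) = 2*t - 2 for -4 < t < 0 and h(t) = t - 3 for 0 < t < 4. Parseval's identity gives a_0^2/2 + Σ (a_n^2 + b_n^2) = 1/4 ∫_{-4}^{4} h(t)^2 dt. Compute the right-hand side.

1/4 ∫_{-4}^{4} h(t)^2 dt = 1/4 · (524/3) = 131/3.

131/3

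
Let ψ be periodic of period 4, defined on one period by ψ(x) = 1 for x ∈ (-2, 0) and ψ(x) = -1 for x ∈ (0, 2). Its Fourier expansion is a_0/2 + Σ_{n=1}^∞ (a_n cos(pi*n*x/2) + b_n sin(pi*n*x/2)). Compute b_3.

-4/(3*pi)

b_3 = 1/2 ∫_{-2}^{2} ψ(x) sin(3*pi*x/2) dx.
ψ is odd and sin(3*pi*x/2) is odd, so the integrand is even and b_3 = ∫_0^{2} ψ(x) sin(3*pi*x/2) dx.
Directly, an antiderivative of (-1) sin(3*pi*x/2) is 2*cos(3*pi*x/2)/(3*pi); evaluating from 0 to 2: ∫_{0}^{2} (-1) sin(3*pi*x/2) dx = (-2/(3*pi)) - (2/(3*pi)) = -4/(3*pi).
Hence b_3 = -4/(3*pi).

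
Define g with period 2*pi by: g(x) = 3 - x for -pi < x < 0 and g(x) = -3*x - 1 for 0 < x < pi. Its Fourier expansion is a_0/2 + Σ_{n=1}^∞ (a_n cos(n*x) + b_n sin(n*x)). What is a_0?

a_0 = 1/pi ∫_{-pi}^{pi} g(x) dx = 1/pi · (pi*(2 - pi)) = 2 - pi.

2 - pi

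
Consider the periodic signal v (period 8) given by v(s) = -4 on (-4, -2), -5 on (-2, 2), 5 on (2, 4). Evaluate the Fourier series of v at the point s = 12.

s = 12 differs from s = 4 by 1 full period(s), and the series is 8-periodic.
At s = 4 the one-sided limits are v(4^-) = 5 and v(4^+) = -4.
By Dirichlet's theorem the series converges to their average, [(5) + (-4)]/2 = 1/2.

1/2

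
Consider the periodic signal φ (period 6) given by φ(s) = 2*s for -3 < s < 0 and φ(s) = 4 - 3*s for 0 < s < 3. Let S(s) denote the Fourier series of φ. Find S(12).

s = 12 differs from s = 0 by 2 full period(s), and the series is 6-periodic.
At s = 0 the one-sided limits are φ(0^-) = 0 and φ(0^+) = 4.
By Dirichlet's theorem the series converges to their average, [(0) + (4)]/2 = 2.

2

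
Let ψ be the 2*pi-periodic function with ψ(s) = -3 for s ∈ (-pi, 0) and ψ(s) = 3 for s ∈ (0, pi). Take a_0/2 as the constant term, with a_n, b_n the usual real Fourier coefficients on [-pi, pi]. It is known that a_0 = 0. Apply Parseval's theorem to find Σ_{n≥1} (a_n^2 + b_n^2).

Parseval: a_0^2/2 + Σ_{n≥1} (a_n^2+b_n^2) = 1/pi ∫_{-pi}^{pi} ψ(s)^2 ds = 18.
Subtract a_0^2/2 = 0: Σ (a_n^2+b_n^2) = 18.

18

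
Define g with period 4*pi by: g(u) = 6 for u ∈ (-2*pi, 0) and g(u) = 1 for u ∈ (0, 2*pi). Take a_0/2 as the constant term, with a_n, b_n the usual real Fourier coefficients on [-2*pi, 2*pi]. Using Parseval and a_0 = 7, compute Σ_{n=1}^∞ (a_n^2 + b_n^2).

Parseval: a_0^2/2 + Σ_{n≥1} (a_n^2+b_n^2) = (1/(2*pi)) ∫_{-2*pi}^{2*pi} g(u)^2 du = 37.
Subtract a_0^2/2 = 49/2: Σ (a_n^2+b_n^2) = 25/2.

25/2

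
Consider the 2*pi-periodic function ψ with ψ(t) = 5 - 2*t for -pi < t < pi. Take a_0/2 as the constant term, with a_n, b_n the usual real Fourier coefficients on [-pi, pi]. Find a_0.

10

a_0 = 1/pi ∫_{-pi}^{pi} ψ(t) dt = 1/pi · (10*pi) = 10.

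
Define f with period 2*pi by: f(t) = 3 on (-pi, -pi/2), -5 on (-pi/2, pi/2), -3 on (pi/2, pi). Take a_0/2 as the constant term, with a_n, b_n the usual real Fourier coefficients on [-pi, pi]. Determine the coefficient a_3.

10/(3*pi)

a_3 = 1/pi ∫_{-pi}^{pi} f(t) cos(3*t) dt.
Split the integral at the breakpoints.
Directly, an antiderivative of (3) cos(3*t) is sin(3*t); evaluating from -pi to -pi/2: ∫_{-pi}^{-pi/2} (3) cos(3*t) dt = (1) - (0) = 1.
Directly, an antiderivative of (-5) cos(3*t) is -5*sin(3*t)/3; evaluating from -pi/2 to pi/2: ∫_{-pi/2}^{pi/2} (-5) cos(3*t) dt = (5/3) - (-5/3) = 10/3.
Directly, an antiderivative of (-3) cos(3*t) is -sin(3*t); evaluating from pi/2 to pi: ∫_{pi/2}^{pi} (-3) cos(3*t) dt = (0) - (1) = -1.
Summing the pieces and multiplying by (1/pi) gives a_3 = 10/(3*pi).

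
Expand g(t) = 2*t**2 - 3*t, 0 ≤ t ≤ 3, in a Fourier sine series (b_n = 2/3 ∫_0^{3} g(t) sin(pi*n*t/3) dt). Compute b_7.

b_7 = 2/3 ∫_0^{3} (2*t**2 - 3*t) sin(7*pi*t/3) dt.
Integrating by parts twice (tabular method), an antiderivative of (2*t**2 - 3*t) sin(7*pi*t/3) is -6*t**2*cos(7*pi*t/3)/(7*pi) + 36*t*sin(7*pi*t/3)/(49*pi**2) + 9*t*cos(7*pi*t/3)/(7*pi) - 27*sin(7*pi*t/3)/(49*pi**2) + 108*cos(7*pi*t/3)/(343*pi**3); evaluating from 0 to 3: ∫_{0}^{3} (2*t**2 - 3*t) sin(7*pi*t/3) dt = (27*(-4 + 49*pi**2)/(343*pi**3)) - (108/(343*pi**3)) = 27*(-8 + 49*pi**2)/(343*pi**3).
Hence b_7 = (2/3)·(27*(-8 + 49*pi**2)/(343*pi**3)) = 18*(-8 + 49*pi**2)/(343*pi**3).

18*(-8 + 49*pi**2)/(343*pi**3)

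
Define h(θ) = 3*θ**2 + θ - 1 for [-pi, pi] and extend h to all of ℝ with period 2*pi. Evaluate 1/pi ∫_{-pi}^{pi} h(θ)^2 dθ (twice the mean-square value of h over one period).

-10*pi**2/3 + 2 + 18*pi**4/5

1/pi ∫_{-pi}^{pi} h(θ)^2 dθ = 1/pi · (2*pi*(-25*pi**2 + 15 + 27*pi**4)/15) = -10*pi**2/3 + 2 + 18*pi**4/5.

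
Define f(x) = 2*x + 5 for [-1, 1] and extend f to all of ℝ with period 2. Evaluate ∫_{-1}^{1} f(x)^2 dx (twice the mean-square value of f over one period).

∫_{-1}^{1} f(x)^2 dx = 158/3.

158/3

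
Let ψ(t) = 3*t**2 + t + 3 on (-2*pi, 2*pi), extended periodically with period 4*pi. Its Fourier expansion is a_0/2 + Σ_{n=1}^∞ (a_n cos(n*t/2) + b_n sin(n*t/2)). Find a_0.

a_0 = (1/(2*pi)) ∫_{-2*pi}^{2*pi} ψ(t) dt = (1/(2*pi)) · (12*pi + 16*pi**3) = 6 + 8*pi**2.

6 + 8*pi**2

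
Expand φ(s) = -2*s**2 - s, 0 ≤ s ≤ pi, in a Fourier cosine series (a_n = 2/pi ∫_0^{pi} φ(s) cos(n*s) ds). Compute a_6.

-2/9

a_6 = 2/pi ∫_0^{pi} (-2*s**2 - s) cos(6*s) ds.
Integrating by parts twice (tabular method), an antiderivative of (-2*s**2 - s) cos(6*s) is -s**2*sin(6*s)/3 - s*sin(6*s)/6 - s*cos(6*s)/9 + sin(6*s)/54 - cos(6*s)/36; evaluating from 0 to pi: ∫_{0}^{pi} (-2*s**2 - s) cos(6*s) ds = (-pi/9 - 1/36) - (-1/36) = -pi/9.
Hence a_6 = (2/pi)·(-pi/9) = -2/9.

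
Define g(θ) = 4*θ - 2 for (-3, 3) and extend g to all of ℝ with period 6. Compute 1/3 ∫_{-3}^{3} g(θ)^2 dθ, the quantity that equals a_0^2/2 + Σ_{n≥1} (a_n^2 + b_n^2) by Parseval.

104

1/3 ∫_{-3}^{3} g(θ)^2 dθ = 1/3 · (312) = 104.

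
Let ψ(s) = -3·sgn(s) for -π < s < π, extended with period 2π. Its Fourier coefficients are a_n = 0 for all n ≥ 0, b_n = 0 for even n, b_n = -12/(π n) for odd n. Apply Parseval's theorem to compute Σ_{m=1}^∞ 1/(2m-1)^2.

Parseval: Σ b_n^2 = (1/π) ∫_{-π}^{π} ψ(s)^2 ds = 18.
Only odd n contribute, with b_n^2 = 144/(π^2 n^2), so Σ_{m≥1} 1/(2m-1)^2 = π^2·(18)/144 = pi**2/8.

pi**2/8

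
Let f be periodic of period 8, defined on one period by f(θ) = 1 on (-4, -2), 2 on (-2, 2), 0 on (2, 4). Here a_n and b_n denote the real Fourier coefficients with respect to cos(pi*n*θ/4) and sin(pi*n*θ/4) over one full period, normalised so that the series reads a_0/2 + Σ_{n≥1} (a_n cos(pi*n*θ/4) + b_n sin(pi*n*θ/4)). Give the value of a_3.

-1/pi

a_3 = 1/4 ∫_{-4}^{4} f(θ) cos(3*pi*θ/4) dθ.
Split the integral at the breakpoints.
Directly, an antiderivative of (1) cos(3*pi*θ/4) is 4*sin(3*pi*θ/4)/(3*pi); evaluating from -4 to -2: ∫_{-4}^{-2} (1) cos(3*pi*θ/4) dθ = (4/(3*pi)) - (0) = 4/(3*pi).
Directly, an antiderivative of (2) cos(3*pi*θ/4) is 8*sin(3*pi*θ/4)/(3*pi); evaluating from -2 to 2: ∫_{-2}^{2} (2) cos(3*pi*θ/4) dθ = (-8/(3*pi)) - (8/(3*pi)) = -16/(3*pi).
∫_{2}^{4} (0) cos(3*pi*θ/4) dθ = 0.
Summing the pieces and multiplying by (1/4) gives a_3 = -1/pi.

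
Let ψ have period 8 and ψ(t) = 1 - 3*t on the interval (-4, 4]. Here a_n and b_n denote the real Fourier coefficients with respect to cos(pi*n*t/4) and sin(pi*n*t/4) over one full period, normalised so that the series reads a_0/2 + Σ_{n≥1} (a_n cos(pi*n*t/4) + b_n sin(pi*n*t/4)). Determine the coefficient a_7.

0

a_7 = 1/4 ∫_{-4}^{4} ψ(t) cos(7*pi*t/4) dt.
Integrating by parts (boundary term plus one more integral), an antiderivative of (1 - 3*t) cos(7*pi*t/4) is -12*t*sin(7*pi*t/4)/(7*pi) + 4*sin(7*pi*t/4)/(7*pi) - 48*cos(7*pi*t/4)/(49*pi**2); evaluating from -4 to 4: ∫_{-4}^{4} (1 - 3*t) cos(7*pi*t/4) dt = (48/(49*pi**2)) - (48/(49*pi**2)) = 0.
Hence a_7 = (1/4)·(0) = 0.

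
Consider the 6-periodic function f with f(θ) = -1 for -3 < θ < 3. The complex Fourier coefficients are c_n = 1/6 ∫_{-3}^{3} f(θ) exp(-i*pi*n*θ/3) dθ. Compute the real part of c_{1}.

0

Since f is real-valued, Re(c_{1}) = 1/6 ∫_{-3}^{3} f(θ) cos(pi*θ/3) dθ = a_{1}/2.
f is even and cos(pi*θ/3) is even, so the integrand is even: ∫_{-3}^{3} f(θ) cos(pi*θ/3) dθ = 2∫_0^{3} f(θ) cos(pi*θ/3) dθ.
Directly, an antiderivative of (-1) cos(pi*θ/3) is -3*sin(pi*θ/3)/pi; evaluating from 0 to 3: ∫_{0}^{3} (-1) cos(pi*θ/3) dθ = (0) - (0) = 0.
So ∫_{-3}^{3} f(θ) cos(pi*θ/3) dθ = 0.
Hence Re(c_{1}) = (1/6)·(0) = 0.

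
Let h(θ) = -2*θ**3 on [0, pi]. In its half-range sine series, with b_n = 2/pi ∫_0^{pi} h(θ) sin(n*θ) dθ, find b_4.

-3/8 + pi**2

b_4 = 2/pi ∫_0^{pi} (-2*θ**3) sin(4*θ) dθ.
Integrating by parts three times (tabular method), an antiderivative of (-2*θ**3) sin(4*θ) is θ**3*cos(4*θ)/2 - 3*θ**2*sin(4*θ)/8 - 3*θ*cos(4*θ)/16 + 3*sin(4*θ)/64; evaluating from 0 to pi: ∫_{0}^{pi} (-2*θ**3) sin(4*θ) dθ = (pi*(-3 + 8*pi**2)/16) - (0) = pi*(-3 + 8*pi**2)/16.
Hence b_4 = (2/pi)·(pi*(-3 + 8*pi**2)/16) = -3/8 + pi**2.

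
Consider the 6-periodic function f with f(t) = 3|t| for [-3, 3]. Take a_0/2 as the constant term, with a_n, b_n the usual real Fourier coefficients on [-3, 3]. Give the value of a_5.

a_5 = 1/3 ∫_{-3}^{3} f(t) cos(5*pi*t/3) dt.
f is even and cos(5*pi*t/3) is even, so the integrand is even and a_5 = 2/3 ∫_0^{3} f(t) cos(5*pi*t/3) dt.
Integrating by parts (boundary term plus one more integral), an antiderivative of (3*t) cos(5*pi*t/3) is 9*t*sin(5*pi*t/3)/(5*pi) + 27*cos(5*pi*t/3)/(25*pi**2); evaluating from 0 to 3: ∫_{0}^{3} (3*t) cos(5*pi*t/3) dt = (-27/(25*pi**2)) - (27/(25*pi**2)) = -54/(25*pi**2).
Hence a_5 = (2/3)·(-54/(25*pi**2)) = -36/(25*pi**2).

-36/(25*pi**2)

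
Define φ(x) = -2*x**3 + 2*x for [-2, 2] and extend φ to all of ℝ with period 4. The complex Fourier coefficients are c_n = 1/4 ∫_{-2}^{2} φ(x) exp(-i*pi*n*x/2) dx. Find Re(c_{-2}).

Since φ is real-valued, Re(c_{-2}) = 1/4 ∫_{-2}^{2} φ(x) cos(-pi*x) dx = a_{2}/2.
(φ is odd, so the integrand is odd over a symmetric interval and the integral vanishes.)

0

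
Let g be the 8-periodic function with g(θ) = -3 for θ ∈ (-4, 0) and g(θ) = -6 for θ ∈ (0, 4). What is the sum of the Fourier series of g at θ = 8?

θ = 8 differs from θ = 0 by 1 full period(s), and the series is 8-periodic.
At θ = 0 the one-sided limits are g(0^-) = -3 and g(0^+) = -6.
By Dirichlet's theorem the series converges to their average, [(-3) + (-6)]/2 = -9/2.

-9/2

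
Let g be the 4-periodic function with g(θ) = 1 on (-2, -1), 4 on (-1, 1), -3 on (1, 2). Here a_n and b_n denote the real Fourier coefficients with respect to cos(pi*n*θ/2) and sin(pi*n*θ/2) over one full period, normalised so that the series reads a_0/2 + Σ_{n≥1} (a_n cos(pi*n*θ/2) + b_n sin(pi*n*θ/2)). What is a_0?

3

a_0 = 1/2 ∫_{-2}^{2} g(θ) dθ = 1/2 · (6) = 3.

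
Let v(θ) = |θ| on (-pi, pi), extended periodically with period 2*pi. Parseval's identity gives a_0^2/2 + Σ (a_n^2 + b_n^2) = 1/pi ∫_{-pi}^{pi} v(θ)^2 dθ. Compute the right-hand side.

1/pi ∫_{-pi}^{pi} v(θ)^2 dθ = 1/pi · (2*pi**3/3) = 2*pi**2/3.

2*pi**2/3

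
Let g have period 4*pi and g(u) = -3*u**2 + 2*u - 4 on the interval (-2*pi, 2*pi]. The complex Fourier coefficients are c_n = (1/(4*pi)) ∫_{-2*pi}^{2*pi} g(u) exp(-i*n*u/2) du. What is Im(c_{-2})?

Since g is real-valued, Im(c_{-2}) = -(1/(4*pi)) ∫_{-2*pi}^{2*pi} g(u) sin(-u) du = b_{2}/2.
Integrating by parts twice (tabular method), an antiderivative of (-3*u**2 + 2*u - 4) sin(-u) is -3*u**2*cos(u) + 6*u*sin(u) + 2*u*cos(u) - 2*sin(u) + 2*cos(u); evaluating from -2*pi to 2*pi: ∫_{-2*pi}^{2*pi} (-3*u**2 + 2*u - 4) sin(-u) du = (-12*pi**2 + 2 + 4*pi) - (-12*pi**2 - 4*pi + 2) = 8*pi.
Hence Im(c_{-2}) = (-1/(4*pi))·(8*pi) = -2.

-2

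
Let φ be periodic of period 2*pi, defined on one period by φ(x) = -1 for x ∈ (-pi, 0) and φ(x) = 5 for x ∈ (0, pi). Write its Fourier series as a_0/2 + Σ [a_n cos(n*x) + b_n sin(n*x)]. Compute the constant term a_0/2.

2

a_0 = 1/pi ∫_{-pi}^{pi} φ(x) dx = 1/pi · (4*pi) = 4.
So the constant term a_0/2 = 2.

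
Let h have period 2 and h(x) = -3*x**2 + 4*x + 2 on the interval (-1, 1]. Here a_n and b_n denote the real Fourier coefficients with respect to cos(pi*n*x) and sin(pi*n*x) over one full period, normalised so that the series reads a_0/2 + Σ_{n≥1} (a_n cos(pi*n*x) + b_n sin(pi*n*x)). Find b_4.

-2/pi

b_4 = ∫_{-1}^{1} h(x) sin(4*pi*x) dx.
Integrating by parts twice (tabular method), an antiderivative of (-3*x**2 + 4*x + 2) sin(4*pi*x) is 3*x**2*cos(4*pi*x)/(4*pi) - 3*x*sin(4*pi*x)/(8*pi**2) - x*cos(4*pi*x)/pi + sin(4*pi*x)/(4*pi**2) - cos(4*pi*x)/(2*pi) - 3*cos(4*pi*x)/(32*pi**3); evaluating from -1 to 1: ∫_{-1}^{1} (-3*x**2 + 4*x + 2) sin(4*pi*x) dx = (3*(-8*pi**2 - 1)/(32*pi**3)) - ((-3 + 40*pi**2)/(32*pi**3)) = -2/pi.
Hence b_4 = -2/pi.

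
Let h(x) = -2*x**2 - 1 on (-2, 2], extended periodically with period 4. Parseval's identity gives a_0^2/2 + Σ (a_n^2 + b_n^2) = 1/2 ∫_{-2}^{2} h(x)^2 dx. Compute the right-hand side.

574/15

1/2 ∫_{-2}^{2} h(x)^2 dx = 1/2 · (1148/15) = 574/15.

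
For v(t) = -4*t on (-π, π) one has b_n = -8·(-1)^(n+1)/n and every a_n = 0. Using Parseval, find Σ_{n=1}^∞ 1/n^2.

Parseval: Σ b_n^2 = (1/π) ∫_{-π}^{π} v(t)^2 dt = 32*pi**2/3.
Σ b_n^2 = Σ 64/n^2, so Σ 1/n^2 = (32*pi**2/3)/64 = pi**2/6.

pi**2/6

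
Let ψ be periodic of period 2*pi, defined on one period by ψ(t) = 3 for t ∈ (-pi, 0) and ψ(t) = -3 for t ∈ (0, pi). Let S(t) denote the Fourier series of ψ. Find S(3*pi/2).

t = 3*pi/2 differs from t = -pi/2 by 1 full period(s), and the series is 2*pi-periodic.
ψ is continuous at t = -pi/2 with value 3, so the series converges to 3 there.

3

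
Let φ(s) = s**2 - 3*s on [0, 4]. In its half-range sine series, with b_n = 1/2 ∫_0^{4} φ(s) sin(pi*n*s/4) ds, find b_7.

b_7 = 1/2 ∫_0^{4} (s**2 - 3*s) sin(7*pi*s/4) ds.
Integrating by parts twice (tabular method), an antiderivative of (s**2 - 3*s) sin(7*pi*s/4) is -4*s**2*cos(7*pi*s/4)/(7*pi) + 32*s*sin(7*pi*s/4)/(49*pi**2) + 12*s*cos(7*pi*s/4)/(7*pi) - 48*sin(7*pi*s/4)/(49*pi**2) + 128*cos(7*pi*s/4)/(343*pi**3); evaluating from 0 to 4: ∫_{0}^{4} (s**2 - 3*s) sin(7*pi*s/4) ds = (16*(-8 + 49*pi**2)/(343*pi**3)) - (128/(343*pi**3)) = 16*(-16 + 49*pi**2)/(343*pi**3).
Hence b_7 = (1/2)·(16*(-16 + 49*pi**2)/(343*pi**3)) = 8*(-16 + 49*pi**2)/(343*pi**3).

8*(-16 + 49*pi**2)/(343*pi**3)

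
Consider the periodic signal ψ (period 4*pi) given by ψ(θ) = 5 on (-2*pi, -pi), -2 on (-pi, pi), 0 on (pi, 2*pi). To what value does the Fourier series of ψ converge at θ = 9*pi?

θ = 9*pi differs from θ = pi by 2 full period(s), and the series is 4*pi-periodic.
At θ = pi the one-sided limits are ψ(pi^-) = -2 and ψ(pi^+) = 0.
By Dirichlet's theorem the series converges to their average, [(-2) + (0)]/2 = -1.

-1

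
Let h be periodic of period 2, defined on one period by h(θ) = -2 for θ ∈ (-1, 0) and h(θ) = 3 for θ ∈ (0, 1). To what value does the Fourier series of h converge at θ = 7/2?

-2

θ = 7/2 differs from θ = -1/2 by 2 full period(s), and the series is 2-periodic.
h is continuous at θ = -1/2 with value -2, so the series converges to -2 there.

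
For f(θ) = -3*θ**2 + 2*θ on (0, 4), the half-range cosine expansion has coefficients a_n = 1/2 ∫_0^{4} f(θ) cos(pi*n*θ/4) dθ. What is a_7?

a_7 = 1/2 ∫_0^{4} (-3*θ**2 + 2*θ) cos(7*pi*θ/4) dθ.
Integrating by parts twice (tabular method), an antiderivative of (-3*θ**2 + 2*θ) cos(7*pi*θ/4) is -12*θ**2*sin(7*pi*θ/4)/(7*pi) + 8*θ*sin(7*pi*θ/4)/(7*pi) - 96*θ*cos(7*pi*θ/4)/(49*pi**2) + 384*sin(7*pi*θ/4)/(343*pi**3) + 32*cos(7*pi*θ/4)/(49*pi**2); evaluating from 0 to 4: ∫_{0}^{4} (-3*θ**2 + 2*θ) cos(7*pi*θ/4) dθ = (352/(49*pi**2)) - (32/(49*pi**2)) = 320/(49*pi**2).
Hence a_7 = (1/2)·(320/(49*pi**2)) = 160/(49*pi**2).

160/(49*pi**2)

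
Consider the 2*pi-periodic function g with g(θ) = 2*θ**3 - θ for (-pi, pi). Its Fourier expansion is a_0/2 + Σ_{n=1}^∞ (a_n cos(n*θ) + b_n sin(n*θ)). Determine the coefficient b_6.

b_6 = 1/pi ∫_{-pi}^{pi} g(θ) sin(6*θ) dθ.
g is odd and sin(6*θ) is odd, so the integrand is even and b_6 = 2/pi ∫_0^{pi} g(θ) sin(6*θ) dθ.
Integrating by parts three times (tabular method), an antiderivative of (2*θ**3 - θ) sin(6*θ) is -θ**3*cos(6*θ)/3 + θ**2*sin(6*θ)/6 + 2*θ*cos(6*θ)/9 - sin(6*θ)/27; evaluating from 0 to pi: ∫_{0}^{pi} (2*θ**3 - θ) sin(6*θ) dθ = (pi*(2 - 3*pi**2)/9) - (0) = pi*(2 - 3*pi**2)/9.
Hence b_6 = (2/pi)·(pi*(2 - 3*pi**2)/9) = 4/9 - 2*pi**2/3.

4/9 - 2*pi**2/3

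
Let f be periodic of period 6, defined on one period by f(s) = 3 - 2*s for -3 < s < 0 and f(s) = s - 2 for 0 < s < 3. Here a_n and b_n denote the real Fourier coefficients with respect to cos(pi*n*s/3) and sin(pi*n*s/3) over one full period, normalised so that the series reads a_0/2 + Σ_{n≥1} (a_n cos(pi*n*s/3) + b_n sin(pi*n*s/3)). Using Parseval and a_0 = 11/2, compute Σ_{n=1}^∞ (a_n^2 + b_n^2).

199/8

Parseval: a_0^2/2 + Σ_{n≥1} (a_n^2+b_n^2) = 1/3 ∫_{-3}^{3} f(s)^2 ds = 40.
Subtract a_0^2/2 = 121/8: Σ (a_n^2+b_n^2) = 199/8.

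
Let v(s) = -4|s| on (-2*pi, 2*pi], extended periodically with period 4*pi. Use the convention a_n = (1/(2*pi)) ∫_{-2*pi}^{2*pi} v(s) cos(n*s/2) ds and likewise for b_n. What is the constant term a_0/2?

a_0 = (1/(2*pi)) ∫_{-2*pi}^{2*pi} v(s) ds = (1/(2*pi)) · (-16*pi**2) = -8*pi.
So the constant term a_0/2 = -4*pi.

-4*pi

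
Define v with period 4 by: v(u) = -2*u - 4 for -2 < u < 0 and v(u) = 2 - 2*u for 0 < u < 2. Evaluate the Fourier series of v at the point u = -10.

u = -10 differs from u = -2 by -2 full period(s), and the series is 4-periodic.
At u = -2 the one-sided limits are v(-2^-) = -2 and v(-2^+) = 0.
By Dirichlet's theorem the series converges to their average, [(-2) + (0)]/2 = -1.

-1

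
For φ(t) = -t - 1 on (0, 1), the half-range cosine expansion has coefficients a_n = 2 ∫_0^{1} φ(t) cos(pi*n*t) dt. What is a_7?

a_7 = 2 ∫_0^{1} (-t - 1) cos(7*pi*t) dt.
Integrating by parts (boundary term plus one more integral), an antiderivative of (-t - 1) cos(7*pi*t) is -t*sin(7*pi*t)/(7*pi) - sin(7*pi*t)/(7*pi) - cos(7*pi*t)/(49*pi**2); evaluating from 0 to 1: ∫_{0}^{1} (-t - 1) cos(7*pi*t) dt = (1/(49*pi**2)) - (-1/(49*pi**2)) = 2/(49*pi**2).
Hence a_7 = 2·(2/(49*pi**2)) = 4/(49*pi**2).

4/(49*pi**2)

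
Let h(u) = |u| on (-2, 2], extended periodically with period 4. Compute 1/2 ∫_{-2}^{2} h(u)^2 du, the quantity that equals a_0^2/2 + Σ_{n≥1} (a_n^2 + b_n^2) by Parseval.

1/2 ∫_{-2}^{2} h(u)^2 du = 1/2 · (16/3) = 8/3.

8/3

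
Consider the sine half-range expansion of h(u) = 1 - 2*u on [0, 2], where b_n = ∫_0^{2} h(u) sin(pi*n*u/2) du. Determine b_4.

2/pi

b_4 = ∫_0^{2} (1 - 2*u) sin(2*pi*u) du.
Integrating by parts (boundary term plus one more integral), an antiderivative of (1 - 2*u) sin(2*pi*u) is u*cos(2*pi*u)/pi - sin(2*pi*u)/(2*pi**2) - cos(2*pi*u)/(2*pi); evaluating from 0 to 2: ∫_{0}^{2} (1 - 2*u) sin(2*pi*u) du = (3/(2*pi)) - (-1/(2*pi)) = 2/pi.
Hence b_4 = 2/pi.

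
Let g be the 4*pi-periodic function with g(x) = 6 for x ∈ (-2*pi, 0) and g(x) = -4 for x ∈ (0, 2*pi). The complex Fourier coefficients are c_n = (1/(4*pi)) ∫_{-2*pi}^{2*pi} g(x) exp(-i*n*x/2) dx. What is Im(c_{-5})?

Since g is real-valued, Im(c_{-5}) = -(1/(4*pi)) ∫_{-2*pi}^{2*pi} g(x) sin(-5*x/2) dx = b_{5}/2.
Split the integral at the breakpoints.
Directly, an antiderivative of (6) sin(-5*x/2) is 12*cos(5*x/2)/5; evaluating from -2*pi to 0: ∫_{-2*pi}^{0} (6) sin(-5*x/2) dx = (12/5) - (-12/5) = 24/5.
Directly, an antiderivative of (-4) sin(-5*x/2) is -8*cos(5*x/2)/5; evaluating from 0 to 2*pi: ∫_{0}^{2*pi} (-4) sin(-5*x/2) dx = (8/5) - (-8/5) = 16/5.
So ∫_{-2*pi}^{2*pi} g(x) sin(-5*x/2) dx = 8.
Hence Im(c_{-5}) = (-1/(4*pi))·(8) = -2/pi.

-2/pi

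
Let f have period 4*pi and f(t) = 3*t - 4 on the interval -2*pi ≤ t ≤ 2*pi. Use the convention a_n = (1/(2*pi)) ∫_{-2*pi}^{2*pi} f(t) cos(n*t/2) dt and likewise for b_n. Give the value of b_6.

b_6 = (1/(2*pi)) ∫_{-2*pi}^{2*pi} f(t) sin(3*t) dt.
Integrating by parts (boundary term plus one more integral), an antiderivative of (3*t - 4) sin(3*t) is -t*cos(3*t) + sin(3*t)/3 + 4*cos(3*t)/3; evaluating from -2*pi to 2*pi: ∫_{-2*pi}^{2*pi} (3*t - 4) sin(3*t) dt = (4/3 - 2*pi) - (4/3 + 2*pi) = -4*pi.
Hence b_6 = (1/(2*pi))·(-4*pi) = -2.

-2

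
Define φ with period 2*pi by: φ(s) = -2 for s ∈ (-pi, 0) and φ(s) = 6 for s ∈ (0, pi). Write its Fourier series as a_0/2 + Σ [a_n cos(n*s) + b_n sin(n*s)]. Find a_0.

4

a_0 = 1/pi ∫_{-pi}^{pi} φ(s) ds = 1/pi · (4*pi) = 4.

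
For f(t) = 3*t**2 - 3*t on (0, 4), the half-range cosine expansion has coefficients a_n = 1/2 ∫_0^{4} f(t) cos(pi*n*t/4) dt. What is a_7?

a_7 = 1/2 ∫_0^{4} (3*t**2 - 3*t) cos(7*pi*t/4) dt.
Integrating by parts twice (tabular method), an antiderivative of (3*t**2 - 3*t) cos(7*pi*t/4) is 12*t**2*sin(7*pi*t/4)/(7*pi) - 12*t*sin(7*pi*t/4)/(7*pi) + 96*t*cos(7*pi*t/4)/(49*pi**2) - 384*sin(7*pi*t/4)/(343*pi**3) - 48*cos(7*pi*t/4)/(49*pi**2); evaluating from 0 to 4: ∫_{0}^{4} (3*t**2 - 3*t) cos(7*pi*t/4) dt = (-48/(7*pi**2)) - (-48/(49*pi**2)) = -288/(49*pi**2).
Hence a_7 = (1/2)·(-288/(49*pi**2)) = -144/(49*pi**2).

-144/(49*pi**2)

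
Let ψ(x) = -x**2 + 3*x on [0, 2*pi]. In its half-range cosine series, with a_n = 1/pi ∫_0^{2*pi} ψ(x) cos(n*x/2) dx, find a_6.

a_6 = 1/pi ∫_0^{2*pi} (-x**2 + 3*x) cos(3*x) dx.
Integrating by parts twice (tabular method), an antiderivative of (-x**2 + 3*x) cos(3*x) is -x**2*sin(3*x)/3 + x*sin(3*x) - 2*x*cos(3*x)/9 + 2*sin(3*x)/27 + cos(3*x)/3; evaluating from 0 to 2*pi: ∫_{0}^{2*pi} (-x**2 + 3*x) cos(3*x) dx = (1/3 - 4*pi/9) - (1/3) = -4*pi/9.
Hence a_6 = (1/pi)·(-4*pi/9) = -4/9.

-4/9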